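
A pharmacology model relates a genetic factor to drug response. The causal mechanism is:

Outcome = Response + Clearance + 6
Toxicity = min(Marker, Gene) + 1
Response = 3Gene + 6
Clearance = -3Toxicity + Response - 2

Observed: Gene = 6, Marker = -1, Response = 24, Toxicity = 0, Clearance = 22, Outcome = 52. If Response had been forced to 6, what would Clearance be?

4

do(Response=6) replaces the equation Response = 3Gene + 6 with the constant Response = 6.
Toxicity = min(Marker, Gene) + 1  [with Marker=-1, Gene=6]  = 0
Clearance = -3Toxicity + Response - 2  [with Toxicity=0, Response=6]  = 4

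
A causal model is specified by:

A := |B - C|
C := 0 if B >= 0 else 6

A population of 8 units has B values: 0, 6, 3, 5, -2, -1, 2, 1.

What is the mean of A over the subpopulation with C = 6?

E[A|C=6] averages over only the 2 units with C=6 (B = -2, -1): A = 8, 7, mean 7.5.

7.5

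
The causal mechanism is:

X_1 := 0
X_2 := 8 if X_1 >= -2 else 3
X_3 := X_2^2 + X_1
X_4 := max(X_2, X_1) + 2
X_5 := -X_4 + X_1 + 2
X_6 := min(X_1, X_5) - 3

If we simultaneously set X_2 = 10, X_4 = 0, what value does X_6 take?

The joint intervention fixes X_2 = 10, X_4 = 0, removing each variable's own equation.
X_5 = -X_4 + X_1 + 2  [with X_4=0, X_1=0]  = 2
X_6 = min(X_1, X_5) - 3  [with X_1=0, X_5=2]  = -3

-3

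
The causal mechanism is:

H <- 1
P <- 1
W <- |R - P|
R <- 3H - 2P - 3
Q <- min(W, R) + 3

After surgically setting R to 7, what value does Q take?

do(R=7) replaces the equation R <- 3H - 2P - 3 with the constant R = 7.
W = |R - P|  [with R=7, P=1]  = 6
Q = min(W, R) + 3  [with W=6, R=7]  = 9

9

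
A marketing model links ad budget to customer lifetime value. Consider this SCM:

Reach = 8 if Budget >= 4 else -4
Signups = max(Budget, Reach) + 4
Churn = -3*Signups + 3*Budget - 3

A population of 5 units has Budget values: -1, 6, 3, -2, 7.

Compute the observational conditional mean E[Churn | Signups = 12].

-19.5

Conditioning on Signups=12 selects the 2 unit(s) with Budget ∈ {6, 7}. Their Churn values: -21, -18. Mean = -19.5.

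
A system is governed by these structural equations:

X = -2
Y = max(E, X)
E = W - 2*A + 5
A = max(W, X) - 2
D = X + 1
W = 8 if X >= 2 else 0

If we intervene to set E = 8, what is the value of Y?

The intervention breaks the incoming arrows to E: E = W - 2*A + 5 no longer applies, and E = 8.
Y = max(E, X)  [with E=8, X=-2]  = 8

8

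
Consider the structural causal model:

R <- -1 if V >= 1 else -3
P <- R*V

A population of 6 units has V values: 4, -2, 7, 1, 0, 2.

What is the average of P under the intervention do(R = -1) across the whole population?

-2

do(R=-1) breaks R's dependence on V. With R=-1 fixed, P across the units is -4, 2, -7, -1, 0, -2, mean -2.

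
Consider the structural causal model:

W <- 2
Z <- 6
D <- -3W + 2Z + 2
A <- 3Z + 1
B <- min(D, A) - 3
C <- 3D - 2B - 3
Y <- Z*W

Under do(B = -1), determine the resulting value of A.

19

The intervention breaks the incoming arrows to B: B <- min(D, A) - 3 no longer applies, and B = -1.
Since A is not a descendant of the intervened variable, it is unaffected.
A = 3Z + 1  [with Z=6]  = 19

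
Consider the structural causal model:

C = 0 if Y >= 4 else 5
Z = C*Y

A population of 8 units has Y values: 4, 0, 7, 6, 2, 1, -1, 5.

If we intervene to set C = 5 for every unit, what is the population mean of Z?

15

Every unit gets C=5 under the intervention. Z values become 20, 0, 35, 30, 10, 5, -5, 25; E[Z|do(C=5)] = 15.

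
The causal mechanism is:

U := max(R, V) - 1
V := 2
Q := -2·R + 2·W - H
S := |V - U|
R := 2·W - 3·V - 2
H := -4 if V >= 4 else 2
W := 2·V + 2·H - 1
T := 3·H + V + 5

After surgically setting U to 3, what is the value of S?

do(U=3) replaces the equation U := max(R, V) - 1 with the constant U = 3.
S = |V - U|  [with V=2, U=3]  = 1

1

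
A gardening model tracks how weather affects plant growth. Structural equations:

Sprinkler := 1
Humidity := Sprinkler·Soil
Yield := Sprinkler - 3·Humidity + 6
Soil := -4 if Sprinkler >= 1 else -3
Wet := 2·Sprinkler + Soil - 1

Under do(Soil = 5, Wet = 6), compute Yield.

Under do(Soil = 5, Wet = 6), each intervened variable's structural equation is replaced by its fixed value.
Humidity = Sprinkler·Soil  [with Sprinkler=1, Soil=5]  = 5
Yield = Sprinkler - 3·Humidity + 6  [with Sprinkler=1, Humidity=5]  = -8

-8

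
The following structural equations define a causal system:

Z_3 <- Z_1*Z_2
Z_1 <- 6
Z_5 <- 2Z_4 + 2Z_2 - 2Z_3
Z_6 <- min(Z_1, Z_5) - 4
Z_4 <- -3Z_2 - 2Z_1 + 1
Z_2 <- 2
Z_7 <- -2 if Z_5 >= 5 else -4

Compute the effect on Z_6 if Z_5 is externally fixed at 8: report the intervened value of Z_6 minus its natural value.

60

The intervention breaks the incoming arrows to Z_5: Z_5 <- 2Z_4 + 2Z_2 - 2Z_3 no longer applies, and Z_5 = 8.
Z_6 = min(Z_1, Z_5) - 4  [with Z_1=6, Z_5=8]  = 2
Without intervention: Z_3 = Z_1*Z_2  [with Z_1=6, Z_2=2]  = 12; Z_4 = -3Z_2 - 2Z_1 + 1  [with Z_2=2, Z_1=6]  = -17; Z_5 = 2Z_4 + 2Z_2 - 2Z_3  [with Z_4=-17, Z_2=2, Z_3=12]  = -54; Z_6 = min(Z_1, Z_5) - 4  [with Z_1=6, Z_5=-54]  = -58.
Change = 2 − (-58) = 60.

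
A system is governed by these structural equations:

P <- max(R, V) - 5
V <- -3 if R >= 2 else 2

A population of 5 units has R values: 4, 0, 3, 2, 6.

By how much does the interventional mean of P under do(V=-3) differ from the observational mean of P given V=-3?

do(V=-3) breaks V's dependence on R. With V=-3 fixed, P across the units is -1, -5, -2, -3, 1, mean -2.
Observing V=-3 restricts to units where V's equation naturally yields -3: R ∈ {4, 3, 2, 6}. In that subpopulation P = -1, -2, -3, 1, mean -1.25.
Difference = -2 − (-1.25) = -0.75.

-0.75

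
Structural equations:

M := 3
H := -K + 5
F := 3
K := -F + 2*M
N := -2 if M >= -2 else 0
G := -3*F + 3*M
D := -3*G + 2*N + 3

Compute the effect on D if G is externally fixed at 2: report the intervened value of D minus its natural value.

Under do(G=2), the mechanism G := -3*F + 3*M is discarded; G is fixed at 2.
N = -2 if M >= -2 else 0  [with M=3]  = -2
D = -3*G + 2*N + 3  [with G=2, N=-2]  = -7
Without intervention: G = -3*F + 3*M  [with F=3, M=3]  = 0; N = -2 if M >= -2 else 0  [with M=3]  = -2; D = -3*G + 2*N + 3  [with G=0, N=-2]  = -1.
Change = -7 − (-1) = -6.

-6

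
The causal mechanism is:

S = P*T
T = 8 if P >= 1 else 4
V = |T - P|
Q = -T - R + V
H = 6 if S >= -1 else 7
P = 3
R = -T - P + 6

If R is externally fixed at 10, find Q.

Intervening sets R = 10 and removes its equation (R = -T - P + 6).
T = 8 if P >= 1 else 4  [with P=3]  = 8
V = |T - P|  [with T=8, P=3]  = 5
Q = -T - R + V  [with T=8, R=10, V=5]  = -13

-13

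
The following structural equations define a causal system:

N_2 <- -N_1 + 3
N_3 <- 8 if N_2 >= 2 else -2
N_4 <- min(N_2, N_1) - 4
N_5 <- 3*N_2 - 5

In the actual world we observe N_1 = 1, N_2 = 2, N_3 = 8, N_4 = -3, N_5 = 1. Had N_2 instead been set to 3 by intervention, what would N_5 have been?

4

do(N_2=3) replaces the equation N_2 <- -N_1 + 3 with the constant N_2 = 3.
N_5 = 3*N_2 - 5  [with N_2=3]  = 4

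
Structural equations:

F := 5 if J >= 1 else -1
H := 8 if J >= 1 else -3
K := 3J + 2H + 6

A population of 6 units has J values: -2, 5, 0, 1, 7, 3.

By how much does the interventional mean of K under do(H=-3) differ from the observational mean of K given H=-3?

do(H=-3) breaks H's dependence on J. With H=-3 fixed, K across the units is -6, 15, 0, 3, 21, 9, mean 7.
E[K|H=-3] averages over only the 2 units with H=-3 (J = -2, 0): K = -6, 0, mean -3.
Difference = 7 − (-3) = 10.

10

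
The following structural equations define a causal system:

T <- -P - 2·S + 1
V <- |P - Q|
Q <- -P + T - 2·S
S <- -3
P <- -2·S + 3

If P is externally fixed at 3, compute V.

4

do(P=3) replaces the equation P <- -2·S + 3 with the constant P = 3.
T = -P - 2·S + 1  [with P=3, S=-3]  = 4
Q = -P + T - 2·S  [with P=3, T=4, S=-3]  = 7
V = |P - Q|  [with P=3, Q=7]  = 4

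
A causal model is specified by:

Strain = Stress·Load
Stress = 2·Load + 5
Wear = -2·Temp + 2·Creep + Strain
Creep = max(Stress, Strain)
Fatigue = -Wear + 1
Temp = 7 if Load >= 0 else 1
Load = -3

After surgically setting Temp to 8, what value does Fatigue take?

The intervention breaks the incoming arrows to Temp: Temp = 7 if Load >= 0 else 1 no longer applies, and Temp = 8.
Stress = 2·Load + 5  [with Load=-3]  = -1
Strain = Stress·Load  [with Stress=-1, Load=-3]  = 3
Creep = max(Stress, Strain)  [with Stress=-1, Strain=3]  = 3
Wear = -2·Temp + 2·Creep + Strain  [with Temp=8, Creep=3, Strain=3]  = -7
Fatigue = -Wear + 1  [with Wear=-7]  = 8

8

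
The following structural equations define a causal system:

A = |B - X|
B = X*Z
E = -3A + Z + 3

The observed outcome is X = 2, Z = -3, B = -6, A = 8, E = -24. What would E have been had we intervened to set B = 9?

-21

do(B=9) replaces the equation B = X*Z with the constant B = 9.
A = |B - X|  [with B=9, X=2]  = 7
E = -3A + Z + 3  [with A=7, Z=-3]  = -21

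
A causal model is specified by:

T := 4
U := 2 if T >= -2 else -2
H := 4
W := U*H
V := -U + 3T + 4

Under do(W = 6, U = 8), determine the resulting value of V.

8

Under do(W = 6, U = 8), each intervened variable's structural equation is replaced by its fixed value.
V = -U + 3T + 4  [with U=8, T=4]  = 8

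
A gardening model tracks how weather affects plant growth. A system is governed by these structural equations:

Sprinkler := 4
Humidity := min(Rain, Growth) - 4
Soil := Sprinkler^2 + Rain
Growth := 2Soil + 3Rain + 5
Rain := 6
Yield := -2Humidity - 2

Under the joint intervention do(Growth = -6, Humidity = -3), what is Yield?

4

The joint intervention fixes Growth = -6, Humidity = -3, removing each variable's own equation.
Yield = -2Humidity - 2  [with Humidity=-3]  = 4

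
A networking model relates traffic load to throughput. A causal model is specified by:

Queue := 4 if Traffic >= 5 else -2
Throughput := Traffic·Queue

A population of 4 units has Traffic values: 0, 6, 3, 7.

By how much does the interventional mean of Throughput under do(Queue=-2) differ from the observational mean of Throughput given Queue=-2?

do(Queue=-2) breaks Queue's dependence on Traffic. With Queue=-2 fixed, Throughput across the units is 0, -12, -6, -14, mean -8.
Observing Queue=-2 restricts to units where Queue's equation naturally yields -2: Traffic ∈ {0, 3}. In that subpopulation Throughput = 0, -6, mean -3.
Difference = -8 − (-3) = -5.

-5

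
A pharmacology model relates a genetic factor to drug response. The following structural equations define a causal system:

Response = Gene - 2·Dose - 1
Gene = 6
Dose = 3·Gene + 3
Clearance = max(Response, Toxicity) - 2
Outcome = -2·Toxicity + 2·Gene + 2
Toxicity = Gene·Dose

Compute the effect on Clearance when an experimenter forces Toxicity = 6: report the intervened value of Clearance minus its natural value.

-120

Intervening sets Toxicity = 6 and removes its equation (Toxicity = Gene·Dose).
Dose = 3·Gene + 3  [with Gene=6]  = 21
Response = Gene - 2·Dose - 1  [with Gene=6, Dose=21]  = -37
Clearance = max(Response, Toxicity) - 2  [with Response=-37, Toxicity=6]  = 4
Without intervention: Dose = 3·Gene + 3  [with Gene=6]  = 21; Response = Gene - 2·Dose - 1  [with Gene=6, Dose=21]  = -37; Toxicity = Gene·Dose  [with Gene=6, Dose=21]  = 126; Clearance = max(Response, Toxicity) - 2  [with Response=-37, Toxicity=126]  = 124.
Change = 4 − 124 = -120.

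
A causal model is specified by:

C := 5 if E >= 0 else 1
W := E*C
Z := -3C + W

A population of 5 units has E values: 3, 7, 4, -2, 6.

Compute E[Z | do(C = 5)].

3

Every unit gets C=5 under the intervention. Z values become 0, 20, 5, -25, 15; E[Z|do(C=5)] = 3.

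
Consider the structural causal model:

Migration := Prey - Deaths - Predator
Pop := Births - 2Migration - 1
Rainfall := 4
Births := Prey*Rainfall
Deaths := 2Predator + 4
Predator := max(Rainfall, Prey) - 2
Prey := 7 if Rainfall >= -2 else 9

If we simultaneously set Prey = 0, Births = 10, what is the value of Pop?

29

Setting Prey = 0, Births = 10 by intervention discards those variables' equations.
Predator = max(Rainfall, Prey) - 2  [with Rainfall=4, Prey=0]  = 2
Deaths = 2Predator + 4  [with Predator=2]  = 8
Migration = Prey - Deaths - Predator  [with Prey=0, Deaths=8, Predator=2]  = -10
Pop = Births - 2Migration - 1  [with Births=10, Migration=-10]  = 29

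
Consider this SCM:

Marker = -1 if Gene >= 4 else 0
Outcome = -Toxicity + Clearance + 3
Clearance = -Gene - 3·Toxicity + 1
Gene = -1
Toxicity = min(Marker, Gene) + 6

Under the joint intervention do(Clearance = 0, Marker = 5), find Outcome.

-2

The joint intervention fixes Clearance = 0, Marker = 5, removing each variable's own equation.
Toxicity = min(Marker, Gene) + 6  [with Marker=5, Gene=-1]  = 5
Outcome = -Toxicity + Clearance + 3  [with Toxicity=5, Clearance=0]  = -2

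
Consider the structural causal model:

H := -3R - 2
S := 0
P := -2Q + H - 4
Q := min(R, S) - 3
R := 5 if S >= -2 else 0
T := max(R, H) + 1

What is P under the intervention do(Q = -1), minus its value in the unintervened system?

-4

The intervention breaks the incoming arrows to Q: Q := min(R, S) - 3 no longer applies, and Q = -1.
R = 5 if S >= -2 else 0  [with S=0]  = 5
H = -3R - 2  [with R=5]  = -17
P = -2Q + H - 4  [with Q=-1, H=-17]  = -19
Without intervention: R = 5 if S >= -2 else 0  [with S=0]  = 5; Q = min(R, S) - 3  [with R=5, S=0]  = -3; H = -3R - 2  [with R=5]  = -17; P = -2Q + H - 4  [with Q=-3, H=-17]  = -15.
Change = -19 − (-15) = -4.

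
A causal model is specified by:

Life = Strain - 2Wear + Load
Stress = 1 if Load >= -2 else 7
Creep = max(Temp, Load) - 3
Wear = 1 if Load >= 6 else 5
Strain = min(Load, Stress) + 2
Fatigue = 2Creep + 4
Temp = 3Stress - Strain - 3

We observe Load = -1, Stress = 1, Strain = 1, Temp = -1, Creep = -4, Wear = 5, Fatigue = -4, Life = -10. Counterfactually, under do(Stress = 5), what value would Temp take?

Under do(Stress=5), the mechanism Stress = 1 if Load >= -2 else 7 is discarded; Stress is fixed at 5.
Strain = min(Load, Stress) + 2  [with Load=-1, Stress=5]  = 1
Temp = 3Stress - Strain - 3  [with Stress=5, Strain=1]  = 11

11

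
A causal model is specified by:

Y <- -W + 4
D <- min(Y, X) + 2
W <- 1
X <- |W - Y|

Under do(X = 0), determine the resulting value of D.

2

The intervention breaks the incoming arrows to X: X <- |W - Y| no longer applies, and X = 0.
Y = -W + 4  [with W=1]  = 3
D = min(Y, X) + 2  [with Y=3, X=0]  = 2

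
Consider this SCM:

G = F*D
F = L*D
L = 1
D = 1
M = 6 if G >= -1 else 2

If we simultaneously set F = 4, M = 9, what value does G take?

The joint intervention fixes F = 4, M = 9, removing each variable's own equation.
G = F*D  [with F=4, D=1]  = 4

4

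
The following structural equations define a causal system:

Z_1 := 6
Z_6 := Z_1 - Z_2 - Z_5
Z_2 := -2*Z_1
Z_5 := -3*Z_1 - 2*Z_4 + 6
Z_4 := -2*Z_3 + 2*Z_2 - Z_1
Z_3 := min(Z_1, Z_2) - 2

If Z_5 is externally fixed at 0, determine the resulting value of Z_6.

The intervention breaks the incoming arrows to Z_5: Z_5 := -3*Z_1 - 2*Z_4 + 6 no longer applies, and Z_5 = 0.
Z_2 = -2*Z_1  [with Z_1=6]  = -12
Z_6 = Z_1 - Z_2 - Z_5  [with Z_1=6, Z_2=-12, Z_5=0]  = 18

18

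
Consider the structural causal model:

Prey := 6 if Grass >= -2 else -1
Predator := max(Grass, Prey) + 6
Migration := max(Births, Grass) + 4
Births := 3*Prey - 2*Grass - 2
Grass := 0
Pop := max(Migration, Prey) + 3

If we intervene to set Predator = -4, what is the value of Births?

The intervention breaks the incoming arrows to Predator: Predator := max(Grass, Prey) + 6 no longer applies, and Predator = -4.
Births is not downstream of the intervention, so its value is determined by the original equations.
Prey = 6 if Grass >= -2 else -1  [with Grass=0]  = 6
Births = 3*Prey - 2*Grass - 2  [with Prey=6, Grass=0]  = 16

16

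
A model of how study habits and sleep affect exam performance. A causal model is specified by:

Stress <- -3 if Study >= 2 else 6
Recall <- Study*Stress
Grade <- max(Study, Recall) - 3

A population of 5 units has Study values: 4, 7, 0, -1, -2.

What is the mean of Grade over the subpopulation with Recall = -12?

-2

Conditioning on Recall=-12 selects the 2 unit(s) with Study ∈ {4, -2}. Their Grade values: 1, -5. Mean = -2.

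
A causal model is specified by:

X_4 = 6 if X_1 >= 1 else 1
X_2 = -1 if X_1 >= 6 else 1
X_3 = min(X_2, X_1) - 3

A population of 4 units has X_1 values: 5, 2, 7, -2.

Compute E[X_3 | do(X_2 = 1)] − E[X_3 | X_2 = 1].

The intervention sets X_2=1 in all 4 units regardless of X_1. Recomputing X_3 per unit gives -2, -2, -2, -5; average -2.75.
Observing X_2=1 restricts to units where X_2's equation naturally yields 1: X_1 ∈ {5, 2, -2}. In that subpopulation X_3 = -2, -2, -5, mean -3.
Difference = -2.75 − (-3) = 0.25.

0.25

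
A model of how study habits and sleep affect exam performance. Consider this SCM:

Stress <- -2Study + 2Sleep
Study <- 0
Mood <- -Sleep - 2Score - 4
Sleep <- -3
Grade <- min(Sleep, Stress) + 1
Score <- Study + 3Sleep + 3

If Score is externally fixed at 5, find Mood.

-11

Intervening sets Score = 5 and removes its equation (Score <- Study + 3Sleep + 3).
Mood = -Sleep - 2Score - 4  [with Sleep=-3, Score=5]  = -11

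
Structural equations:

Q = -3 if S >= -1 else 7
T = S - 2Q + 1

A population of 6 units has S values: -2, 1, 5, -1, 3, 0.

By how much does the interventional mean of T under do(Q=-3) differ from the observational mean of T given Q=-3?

-0.6

Every unit gets Q=-3 under the intervention. T values become 5, 8, 12, 6, 10, 7; E[T|do(Q=-3)] = 8.
E[T|Q=-3] averages over only the 5 units with Q=-3 (S = 1, 5, -1, 3, 0): T = 8, 12, 6, 10, 7, mean 8.6.
Difference = 8 − 8.6 = -0.6.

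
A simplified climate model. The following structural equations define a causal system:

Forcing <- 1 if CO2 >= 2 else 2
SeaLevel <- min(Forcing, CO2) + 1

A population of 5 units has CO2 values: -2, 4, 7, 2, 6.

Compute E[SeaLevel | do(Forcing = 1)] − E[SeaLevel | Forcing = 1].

-0.6

do(Forcing=1) breaks Forcing's dependence on CO2. With Forcing=1 fixed, SeaLevel across the units is -1, 2, 2, 2, 2, mean 1.4.
Conditioning on Forcing=1 selects the 4 unit(s) with CO2 ∈ {4, 7, 2, 6}. Their SeaLevel values: 2, 2, 2, 2. Mean = 2.
Difference = 1.4 − 2 = -0.6.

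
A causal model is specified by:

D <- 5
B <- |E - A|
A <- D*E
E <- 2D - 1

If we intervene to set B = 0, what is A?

45

Under do(B=0), the mechanism B <- |E - A| is discarded; B is fixed at 0.
Since A is not a descendant of the intervened variable, it is unaffected.
E = 2D - 1  [with D=5]  = 9
A = D*E  [with D=5, E=9]  = 45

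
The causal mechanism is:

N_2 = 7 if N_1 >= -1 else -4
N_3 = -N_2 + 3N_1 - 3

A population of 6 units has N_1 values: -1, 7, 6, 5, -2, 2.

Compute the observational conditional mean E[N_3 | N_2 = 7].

1.4

Observing N_2=7 restricts to units where N_2's equation naturally yields 7: N_1 ∈ {-1, 7, 6, 5, 2}. In that subpopulation N_3 = -13, 11, 8, 5, -4, mean 1.4.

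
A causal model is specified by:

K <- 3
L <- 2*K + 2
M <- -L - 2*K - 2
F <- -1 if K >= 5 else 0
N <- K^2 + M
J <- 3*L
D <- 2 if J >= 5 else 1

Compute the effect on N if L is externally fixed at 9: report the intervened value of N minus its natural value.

-1

do(L=9) replaces the equation L <- 2*K + 2 with the constant L = 9.
M = -L - 2*K - 2  [with L=9, K=3]  = -17
N = K^2 + M  [with K=3, M=-17]  = -8
Without intervention: L = 2*K + 2  [with K=3]  = 8; M = -L - 2*K - 2  [with L=8, K=3]  = -16; N = K^2 + M  [with K=3, M=-16]  = -7.
Change = -8 − (-7) = -1.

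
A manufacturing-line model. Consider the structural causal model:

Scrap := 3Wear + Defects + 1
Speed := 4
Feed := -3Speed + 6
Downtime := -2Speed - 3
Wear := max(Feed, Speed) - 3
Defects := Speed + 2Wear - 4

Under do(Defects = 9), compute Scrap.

Intervening sets Defects = 9 and removes its equation (Defects := Speed + 2Wear - 4).
Feed = -3Speed + 6  [with Speed=4]  = -6
Wear = max(Feed, Speed) - 3  [with Feed=-6, Speed=4]  = 1
Scrap = 3Wear + Defects + 1  [with Wear=1, Defects=9]  = 13

13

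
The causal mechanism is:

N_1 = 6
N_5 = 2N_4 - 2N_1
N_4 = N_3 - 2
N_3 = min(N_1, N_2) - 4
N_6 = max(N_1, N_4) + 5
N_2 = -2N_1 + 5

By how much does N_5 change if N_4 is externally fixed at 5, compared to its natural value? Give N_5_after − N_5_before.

Intervening sets N_4 = 5 and removes its equation (N_4 = N_3 - 2).
N_5 = 2N_4 - 2N_1  [with N_4=5, N_1=6]  = -2
Without intervention: N_2 = -2N_1 + 5  [with N_1=6]  = -7; N_3 = min(N_1, N_2) - 4  [with N_1=6, N_2=-7]  = -11; N_4 = N_3 - 2  [with N_3=-11]  = -13; N_5 = 2N_4 - 2N_1  [with N_4=-13, N_1=6]  = -38.
Change = -2 − (-38) = 36.

36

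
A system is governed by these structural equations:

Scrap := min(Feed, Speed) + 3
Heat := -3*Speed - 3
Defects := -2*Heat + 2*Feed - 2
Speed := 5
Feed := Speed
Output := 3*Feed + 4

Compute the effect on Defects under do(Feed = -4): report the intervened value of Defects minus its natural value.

Under do(Feed=-4), the mechanism Feed := Speed is discarded; Feed is fixed at -4.
Heat = -3*Speed - 3  [with Speed=5]  = -18
Defects = -2*Heat + 2*Feed - 2  [with Heat=-18, Feed=-4]  = 26
Without intervention: Feed = Speed  [with Speed=5]  = 5; Heat = -3*Speed - 3  [with Speed=5]  = -18; Defects = -2*Heat + 2*Feed - 2  [with Heat=-18, Feed=5]  = 44.
Change = 26 − 44 = -18.

-18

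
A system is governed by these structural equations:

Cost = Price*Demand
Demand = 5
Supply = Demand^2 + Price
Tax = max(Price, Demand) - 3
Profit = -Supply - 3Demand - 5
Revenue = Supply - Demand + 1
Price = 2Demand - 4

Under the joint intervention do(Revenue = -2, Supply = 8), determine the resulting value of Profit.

The joint intervention fixes Revenue = -2, Supply = 8, removing each variable's own equation.
Profit = -Supply - 3Demand - 5  [with Supply=8, Demand=5]  = -28

-28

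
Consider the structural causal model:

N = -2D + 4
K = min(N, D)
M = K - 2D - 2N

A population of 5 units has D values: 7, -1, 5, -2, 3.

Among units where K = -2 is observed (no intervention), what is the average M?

E[M|K=-2] averages over only the 2 units with K=-2 (D = -2, 3): M = -14, -4, mean -9.

-9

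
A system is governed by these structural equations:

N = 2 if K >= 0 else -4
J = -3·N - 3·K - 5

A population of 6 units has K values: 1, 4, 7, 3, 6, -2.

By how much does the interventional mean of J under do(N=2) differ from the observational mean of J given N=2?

3.1

The intervention sets N=2 in all 6 units regardless of K. Recomputing J per unit gives -14, -23, -32, -20, -29, -5; average -20.5.
Conditioning on N=2 selects the 5 unit(s) with K ∈ {1, 4, 7, 3, 6}. Their J values: -14, -23, -32, -20, -29. Mean = -23.6.
Difference = -20.5 − (-23.6) = 3.1.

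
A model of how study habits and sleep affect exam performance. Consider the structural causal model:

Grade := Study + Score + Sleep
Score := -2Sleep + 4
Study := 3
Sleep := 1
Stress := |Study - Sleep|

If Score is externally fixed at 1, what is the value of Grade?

5

Intervening sets Score = 1 and removes its equation (Score := -2Sleep + 4).
Grade = Study + Score + Sleep  [with Study=3, Score=1, Sleep=1]  = 5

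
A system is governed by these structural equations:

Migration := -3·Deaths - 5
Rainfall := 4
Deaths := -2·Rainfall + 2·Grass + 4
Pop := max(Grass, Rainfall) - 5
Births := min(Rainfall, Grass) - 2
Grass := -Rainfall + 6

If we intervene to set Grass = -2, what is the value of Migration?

19

do(Grass=-2) replaces the equation Grass := -Rainfall + 6 with the constant Grass = -2.
Deaths = -2·Rainfall + 2·Grass + 4  [with Rainfall=4, Grass=-2]  = -8
Migration = -3·Deaths - 5  [with Deaths=-8]  = 19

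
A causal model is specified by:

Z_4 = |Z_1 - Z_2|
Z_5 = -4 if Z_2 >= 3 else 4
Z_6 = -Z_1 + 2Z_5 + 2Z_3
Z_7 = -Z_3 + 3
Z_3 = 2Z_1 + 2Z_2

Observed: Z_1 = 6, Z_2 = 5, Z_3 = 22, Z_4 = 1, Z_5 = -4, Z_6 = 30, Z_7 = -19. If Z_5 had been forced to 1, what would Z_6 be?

The intervention breaks the incoming arrows to Z_5: Z_5 = -4 if Z_2 >= 3 else 4 no longer applies, and Z_5 = 1.
Z_3 = 2Z_1 + 2Z_2  [with Z_1=6, Z_2=5]  = 22
Z_6 = -Z_1 + 2Z_5 + 2Z_3  [with Z_1=6, Z_5=1, Z_3=22]  = 40

40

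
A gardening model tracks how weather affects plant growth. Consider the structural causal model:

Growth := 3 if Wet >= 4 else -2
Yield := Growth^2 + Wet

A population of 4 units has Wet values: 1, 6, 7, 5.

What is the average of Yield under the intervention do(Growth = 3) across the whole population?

The intervention sets Growth=3 in all 4 units regardless of Wet. Recomputing Yield per unit gives 10, 15, 16, 14; average 13.75.

13.75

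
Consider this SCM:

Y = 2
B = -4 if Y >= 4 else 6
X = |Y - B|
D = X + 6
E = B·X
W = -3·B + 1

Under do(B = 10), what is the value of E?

do(B=10) replaces the equation B = -4 if Y >= 4 else 6 with the constant B = 10.
X = |Y - B|  [with Y=2, B=10]  = 8
E = B·X  [with B=10, X=8]  = 80

80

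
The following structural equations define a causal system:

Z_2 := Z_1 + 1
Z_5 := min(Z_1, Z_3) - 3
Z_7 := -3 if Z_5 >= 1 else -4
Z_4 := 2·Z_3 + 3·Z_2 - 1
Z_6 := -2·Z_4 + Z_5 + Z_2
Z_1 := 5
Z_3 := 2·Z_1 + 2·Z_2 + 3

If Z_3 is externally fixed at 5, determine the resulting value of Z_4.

27

The intervention breaks the incoming arrows to Z_3: Z_3 := 2·Z_1 + 2·Z_2 + 3 no longer applies, and Z_3 = 5.
Z_2 = Z_1 + 1  [with Z_1=5]  = 6
Z_4 = 2·Z_3 + 3·Z_2 - 1  [with Z_3=5, Z_2=6]  = 27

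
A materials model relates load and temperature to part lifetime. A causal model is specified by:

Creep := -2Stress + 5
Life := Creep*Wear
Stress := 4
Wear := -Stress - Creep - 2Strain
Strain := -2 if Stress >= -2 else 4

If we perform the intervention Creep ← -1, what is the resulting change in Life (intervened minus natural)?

do(Creep=-1) replaces the equation Creep := -2Stress + 5 with the constant Creep = -1.
Strain = -2 if Stress >= -2 else 4  [with Stress=4]  = -2
Wear = -Stress - Creep - 2Strain  [with Stress=4, Creep=-1, Strain=-2]  = 1
Life = Creep*Wear  [with Creep=-1, Wear=1]  = -1
Without intervention: Strain = -2 if Stress >= -2 else 4  [with Stress=4]  = -2; Creep = -2Stress + 5  [with Stress=4]  = -3; Wear = -Stress - Creep - 2Strain  [with Stress=4, Creep=-3, Strain=-2]  = 3; Life = Creep*Wear  [with Creep=-3, Wear=3]  = -9.
Change = -1 − (-9) = 8.

8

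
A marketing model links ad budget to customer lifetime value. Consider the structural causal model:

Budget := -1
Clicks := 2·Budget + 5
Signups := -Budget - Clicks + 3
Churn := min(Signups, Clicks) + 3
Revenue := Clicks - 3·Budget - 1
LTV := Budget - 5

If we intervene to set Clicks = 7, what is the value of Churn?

Under do(Clicks=7), the mechanism Clicks := 2·Budget + 5 is discarded; Clicks is fixed at 7.
Signups = -Budget - Clicks + 3  [with Budget=-1, Clicks=7]  = -3
Churn = min(Signups, Clicks) + 3  [with Signups=-3, Clicks=7]  = 0

0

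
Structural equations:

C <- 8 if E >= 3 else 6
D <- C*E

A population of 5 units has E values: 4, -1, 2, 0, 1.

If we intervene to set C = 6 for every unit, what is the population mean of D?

The intervention sets C=6 in all 5 units regardless of E. Recomputing D per unit gives 24, -6, 12, 0, 6; average 7.2.

7.2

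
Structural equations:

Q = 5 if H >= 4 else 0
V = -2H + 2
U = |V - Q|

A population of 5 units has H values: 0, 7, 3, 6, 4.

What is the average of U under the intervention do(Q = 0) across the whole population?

The intervention sets Q=0 in all 5 units regardless of H. Recomputing U per unit gives 2, 12, 4, 10, 6; average 6.8.

6.8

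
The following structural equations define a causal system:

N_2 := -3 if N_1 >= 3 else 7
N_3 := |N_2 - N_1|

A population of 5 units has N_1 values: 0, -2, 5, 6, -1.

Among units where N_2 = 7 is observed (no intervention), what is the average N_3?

Observing N_2=7 restricts to units where N_2's equation naturally yields 7: N_1 ∈ {0, -2, -1}. In that subpopulation N_3 = 7, 9, 8, mean 8.

8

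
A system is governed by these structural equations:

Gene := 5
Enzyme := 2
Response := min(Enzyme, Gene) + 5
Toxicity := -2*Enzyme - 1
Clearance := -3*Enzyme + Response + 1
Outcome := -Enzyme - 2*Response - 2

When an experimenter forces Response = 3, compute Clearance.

do(Response=3) replaces the equation Response := min(Enzyme, Gene) + 5 with the constant Response = 3.
Clearance = -3*Enzyme + Response + 1  [with Enzyme=2, Response=3]  = -2

-2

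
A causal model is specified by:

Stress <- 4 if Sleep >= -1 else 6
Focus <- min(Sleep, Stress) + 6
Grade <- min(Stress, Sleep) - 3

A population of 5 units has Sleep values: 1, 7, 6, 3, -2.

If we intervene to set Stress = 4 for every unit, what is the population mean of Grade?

Every unit gets Stress=4 under the intervention. Grade values become -2, 1, 1, 0, -5; E[Grade|do(Stress=4)] = -1.

-1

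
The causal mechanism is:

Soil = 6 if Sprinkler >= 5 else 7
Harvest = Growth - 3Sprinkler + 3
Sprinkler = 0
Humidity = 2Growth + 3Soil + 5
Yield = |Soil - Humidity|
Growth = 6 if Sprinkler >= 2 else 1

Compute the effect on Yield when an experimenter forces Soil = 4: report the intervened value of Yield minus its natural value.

-6

do(Soil=4) replaces the equation Soil = 6 if Sprinkler >= 5 else 7 with the constant Soil = 4.
Growth = 6 if Sprinkler >= 2 else 1  [with Sprinkler=0]  = 1
Humidity = 2Growth + 3Soil + 5  [with Growth=1, Soil=4]  = 19
Yield = |Soil - Humidity|  [with Soil=4, Humidity=19]  = 15
Without intervention: Soil = 6 if Sprinkler >= 5 else 7  [with Sprinkler=0]  = 7; Growth = 6 if Sprinkler >= 2 else 1  [with Sprinkler=0]  = 1; Humidity = 2Growth + 3Soil + 5  [with Growth=1, Soil=7]  = 28; Yield = |Soil - Humidity|  [with Soil=7, Humidity=28]  = 21.
Change = 15 − 21 = -6.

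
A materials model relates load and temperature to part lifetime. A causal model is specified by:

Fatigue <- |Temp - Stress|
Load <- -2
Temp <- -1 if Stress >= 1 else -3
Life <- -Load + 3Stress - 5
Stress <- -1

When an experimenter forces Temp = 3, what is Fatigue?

The intervention breaks the incoming arrows to Temp: Temp <- -1 if Stress >= 1 else -3 no longer applies, and Temp = 3.
Fatigue = |Temp - Stress|  [with Temp=3, Stress=-1]  = 4

4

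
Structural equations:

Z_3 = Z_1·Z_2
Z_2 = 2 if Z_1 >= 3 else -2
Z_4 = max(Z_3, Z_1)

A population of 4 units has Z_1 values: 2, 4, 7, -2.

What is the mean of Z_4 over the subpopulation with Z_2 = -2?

3

Conditioning on Z_2=-2 selects the 2 unit(s) with Z_1 ∈ {2, -2}. Their Z_4 values: 2, 4. Mean = 3.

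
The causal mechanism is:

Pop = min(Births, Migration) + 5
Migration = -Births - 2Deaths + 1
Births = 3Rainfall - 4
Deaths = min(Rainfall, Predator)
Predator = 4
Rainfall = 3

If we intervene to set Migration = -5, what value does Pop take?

The intervention breaks the incoming arrows to Migration: Migration = -Births - 2Deaths + 1 no longer applies, and Migration = -5.
Births = 3Rainfall - 4  [with Rainfall=3]  = 5
Pop = min(Births, Migration) + 5  [with Births=5, Migration=-5]  = 0

0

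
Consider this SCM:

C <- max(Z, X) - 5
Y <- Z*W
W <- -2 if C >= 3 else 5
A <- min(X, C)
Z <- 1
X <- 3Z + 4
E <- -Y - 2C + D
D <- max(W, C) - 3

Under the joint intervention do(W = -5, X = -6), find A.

Setting W = -5, X = -6 by intervention discards those variables' equations.
C = max(Z, X) - 5  [with Z=1, X=-6]  = -4
A = min(X, C)  [with X=-6, C=-4]  = -6

-6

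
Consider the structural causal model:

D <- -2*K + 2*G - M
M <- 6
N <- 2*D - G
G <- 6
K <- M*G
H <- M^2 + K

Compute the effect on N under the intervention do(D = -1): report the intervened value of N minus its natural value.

130

Intervening sets D = -1 and removes its equation (D <- -2*K + 2*G - M).
N = 2*D - G  [with D=-1, G=6]  = -8
Without intervention: K = M*G  [with M=6, G=6]  = 36; D = -2*K + 2*G - M  [with K=36, G=6, M=6]  = -66; N = 2*D - G  [with D=-66, G=6]  = -138.
Change = -8 − (-138) = 130.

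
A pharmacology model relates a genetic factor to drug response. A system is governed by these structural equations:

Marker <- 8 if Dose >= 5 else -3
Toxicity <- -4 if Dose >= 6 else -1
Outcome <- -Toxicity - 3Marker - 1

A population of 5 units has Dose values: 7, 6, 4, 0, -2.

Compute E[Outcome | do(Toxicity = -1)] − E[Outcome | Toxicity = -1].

-13.2

Under do(Toxicity=-1), Toxicity's equation is replaced by Toxicity=-1 for every unit. Per-unit Outcome: -24, -24, 9, 9, 9. Mean = -4.2.
E[Outcome|Toxicity=-1] averages over only the 3 units with Toxicity=-1 (Dose = 4, 0, -2): Outcome = 9, 9, 9, mean 9.
Difference = -4.2 − 9 = -13.2.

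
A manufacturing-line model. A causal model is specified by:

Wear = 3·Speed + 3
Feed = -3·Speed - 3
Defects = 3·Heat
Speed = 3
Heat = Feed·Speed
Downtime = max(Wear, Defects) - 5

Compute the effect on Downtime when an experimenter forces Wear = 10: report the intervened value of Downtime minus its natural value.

-2

Under do(Wear=10), the mechanism Wear = 3·Speed + 3 is discarded; Wear is fixed at 10.
Feed = -3·Speed - 3  [with Speed=3]  = -12
Heat = Feed·Speed  [with Feed=-12, Speed=3]  = -36
Defects = 3·Heat  [with Heat=-36]  = -108
Downtime = max(Wear, Defects) - 5  [with Wear=10, Defects=-108]  = 5
Without intervention: Feed = -3·Speed - 3  [with Speed=3]  = -12; Heat = Feed·Speed  [with Feed=-12, Speed=3]  = -36; Wear = 3·Speed + 3  [with Speed=3]  = 12; Defects = 3·Heat  [with Heat=-36]  = -108; Downtime = max(Wear, Defects) - 5  [with Wear=12, Defects=-108]  = 7.
Change = 5 − 7 = -2.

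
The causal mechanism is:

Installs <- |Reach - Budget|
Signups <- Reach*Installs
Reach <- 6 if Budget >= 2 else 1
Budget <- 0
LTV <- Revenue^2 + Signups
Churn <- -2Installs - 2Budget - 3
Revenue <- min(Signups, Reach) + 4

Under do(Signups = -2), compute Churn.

-5

Intervening sets Signups = -2 and removes its equation (Signups <- Reach*Installs).
No directed path runs from Signups to Churn, so Churn keeps its natural value.
Reach = 6 if Budget >= 2 else 1  [with Budget=0]  = 1
Installs = |Reach - Budget|  [with Reach=1, Budget=0]  = 1
Churn = -2Installs - 2Budget - 3  [with Installs=1, Budget=0]  = -5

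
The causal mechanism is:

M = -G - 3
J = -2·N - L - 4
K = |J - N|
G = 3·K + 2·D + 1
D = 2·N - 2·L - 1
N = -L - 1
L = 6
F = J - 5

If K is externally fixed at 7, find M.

29

do(K=7) replaces the equation K = |J - N| with the constant K = 7.
N = -L - 1  [with L=6]  = -7
D = 2·N - 2·L - 1  [with N=-7, L=6]  = -27
G = 3·K + 2·D + 1  [with K=7, D=-27]  = -32
M = -G - 3  [with G=-32]  = 29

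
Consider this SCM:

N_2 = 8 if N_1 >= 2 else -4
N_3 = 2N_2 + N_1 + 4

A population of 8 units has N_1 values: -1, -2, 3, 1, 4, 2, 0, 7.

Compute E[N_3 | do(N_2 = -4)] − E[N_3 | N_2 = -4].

2.25

Under do(N_2=-4), N_2's equation is replaced by N_2=-4 for every unit. Per-unit N_3: -5, -6, -1, -3, 0, -2, -4, 3. Mean = -2.25.
Conditioning on N_2=-4 selects the 4 unit(s) with N_1 ∈ {-1, -2, 1, 0}. Their N_3 values: -5, -6, -3, -4. Mean = -4.5.
Difference = -2.25 − (-4.5) = 2.25.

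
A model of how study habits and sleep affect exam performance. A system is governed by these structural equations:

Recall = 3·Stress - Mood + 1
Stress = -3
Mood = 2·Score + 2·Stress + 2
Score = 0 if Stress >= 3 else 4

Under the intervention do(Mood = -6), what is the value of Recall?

-2

The intervention breaks the incoming arrows to Mood: Mood = 2·Score + 2·Stress + 2 no longer applies, and Mood = -6.
Recall = 3·Stress - Mood + 1  [with Stress=-3, Mood=-6]  = -2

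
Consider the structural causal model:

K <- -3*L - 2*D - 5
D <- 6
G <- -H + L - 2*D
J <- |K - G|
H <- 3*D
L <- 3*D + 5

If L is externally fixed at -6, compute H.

The intervention breaks the incoming arrows to L: L <- 3*D + 5 no longer applies, and L = -6.
Since H is not a descendant of the intervened variable, it is unaffected.
H = 3*D  [with D=6]  = 18

18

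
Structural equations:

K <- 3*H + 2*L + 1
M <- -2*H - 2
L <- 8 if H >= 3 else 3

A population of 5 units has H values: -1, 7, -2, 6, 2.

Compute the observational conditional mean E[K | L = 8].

Observing L=8 restricts to units where L's equation naturally yields 8: H ∈ {7, 6}. In that subpopulation K = 38, 35, mean 36.5.

36.5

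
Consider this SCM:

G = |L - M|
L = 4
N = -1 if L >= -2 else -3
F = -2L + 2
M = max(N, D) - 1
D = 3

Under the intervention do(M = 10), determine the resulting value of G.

Under do(M=10), the mechanism M = max(N, D) - 1 is discarded; M is fixed at 10.
G = |L - M|  [with L=4, M=10]  = 6

6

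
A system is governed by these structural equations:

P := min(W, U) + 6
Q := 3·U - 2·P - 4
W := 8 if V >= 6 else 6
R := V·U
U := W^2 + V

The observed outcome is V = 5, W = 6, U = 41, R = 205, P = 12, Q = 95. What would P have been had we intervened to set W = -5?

do(W=-5) replaces the equation W := 8 if V >= 6 else 6 with the constant W = -5.
U = W^2 + V  [with W=-5, V=5]  = 30
P = min(W, U) + 6  [with W=-5, U=30]  = 1

1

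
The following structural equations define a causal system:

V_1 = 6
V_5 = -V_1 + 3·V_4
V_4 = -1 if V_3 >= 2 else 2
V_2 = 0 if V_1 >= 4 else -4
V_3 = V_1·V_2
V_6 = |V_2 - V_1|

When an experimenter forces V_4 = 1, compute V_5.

Intervening sets V_4 = 1 and removes its equation (V_4 = -1 if V_3 >= 2 else 2).
V_5 = -V_1 + 3·V_4  [with V_1=6, V_4=1]  = -3

-3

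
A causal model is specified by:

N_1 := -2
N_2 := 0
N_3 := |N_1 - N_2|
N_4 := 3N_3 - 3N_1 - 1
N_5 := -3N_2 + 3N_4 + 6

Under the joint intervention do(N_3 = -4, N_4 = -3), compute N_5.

-3

Setting N_3 = -4, N_4 = -3 by intervention discards those variables' equations.
N_5 = -3N_2 + 3N_4 + 6  [with N_2=0, N_4=-3]  = -3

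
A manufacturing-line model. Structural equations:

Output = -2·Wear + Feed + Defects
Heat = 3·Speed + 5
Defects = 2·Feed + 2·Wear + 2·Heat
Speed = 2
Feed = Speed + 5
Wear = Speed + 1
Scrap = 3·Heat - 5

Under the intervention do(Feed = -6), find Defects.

do(Feed=-6) replaces the equation Feed = Speed + 5 with the constant Feed = -6.
Heat = 3·Speed + 5  [with Speed=2]  = 11
Wear = Speed + 1  [with Speed=2]  = 3
Defects = 2·Feed + 2·Wear + 2·Heat  [with Feed=-6, Wear=3, Heat=11]  = 16

16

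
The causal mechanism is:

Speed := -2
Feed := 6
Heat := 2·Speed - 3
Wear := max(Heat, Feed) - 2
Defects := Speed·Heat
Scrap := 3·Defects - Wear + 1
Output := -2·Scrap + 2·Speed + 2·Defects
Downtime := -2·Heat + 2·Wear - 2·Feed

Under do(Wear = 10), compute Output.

-42

The intervention breaks the incoming arrows to Wear: Wear := max(Heat, Feed) - 2 no longer applies, and Wear = 10.
Heat = 2·Speed - 3  [with Speed=-2]  = -7
Defects = Speed·Heat  [with Speed=-2, Heat=-7]  = 14
Scrap = 3·Defects - Wear + 1  [with Defects=14, Wear=10]  = 33
Output = -2·Scrap + 2·Speed + 2·Defects  [with Scrap=33, Speed=-2, Defects=14]  = -42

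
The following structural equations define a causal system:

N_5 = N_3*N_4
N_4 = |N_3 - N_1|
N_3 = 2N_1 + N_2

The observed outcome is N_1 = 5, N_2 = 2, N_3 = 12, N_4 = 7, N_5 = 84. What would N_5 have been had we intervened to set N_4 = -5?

-60

Intervening sets N_4 = -5 and removes its equation (N_4 = |N_3 - N_1|).
N_3 = 2N_1 + N_2  [with N_1=5, N_2=2]  = 12
N_5 = N_3*N_4  [with N_3=12, N_4=-5]  = -60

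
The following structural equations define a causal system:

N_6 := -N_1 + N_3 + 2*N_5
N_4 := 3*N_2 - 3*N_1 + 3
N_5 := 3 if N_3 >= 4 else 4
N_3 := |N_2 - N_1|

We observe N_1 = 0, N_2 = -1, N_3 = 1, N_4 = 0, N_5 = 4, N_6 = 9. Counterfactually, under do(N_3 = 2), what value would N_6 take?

10

The intervention breaks the incoming arrows to N_3: N_3 := |N_2 - N_1| no longer applies, and N_3 = 2.
N_5 = 3 if N_3 >= 4 else 4  [with N_3=2]  = 4
N_6 = -N_1 + N_3 + 2*N_5  [with N_1=0, N_3=2, N_5=4]  = 10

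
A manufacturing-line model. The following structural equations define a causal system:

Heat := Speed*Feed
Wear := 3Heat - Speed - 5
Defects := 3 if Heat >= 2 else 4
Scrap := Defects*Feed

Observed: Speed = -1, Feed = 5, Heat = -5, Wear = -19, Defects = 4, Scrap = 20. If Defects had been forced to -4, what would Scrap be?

-20

The intervention breaks the incoming arrows to Defects: Defects := 3 if Heat >= 2 else 4 no longer applies, and Defects = -4.
Scrap = Defects*Feed  [with Defects=-4, Feed=5]  = -20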